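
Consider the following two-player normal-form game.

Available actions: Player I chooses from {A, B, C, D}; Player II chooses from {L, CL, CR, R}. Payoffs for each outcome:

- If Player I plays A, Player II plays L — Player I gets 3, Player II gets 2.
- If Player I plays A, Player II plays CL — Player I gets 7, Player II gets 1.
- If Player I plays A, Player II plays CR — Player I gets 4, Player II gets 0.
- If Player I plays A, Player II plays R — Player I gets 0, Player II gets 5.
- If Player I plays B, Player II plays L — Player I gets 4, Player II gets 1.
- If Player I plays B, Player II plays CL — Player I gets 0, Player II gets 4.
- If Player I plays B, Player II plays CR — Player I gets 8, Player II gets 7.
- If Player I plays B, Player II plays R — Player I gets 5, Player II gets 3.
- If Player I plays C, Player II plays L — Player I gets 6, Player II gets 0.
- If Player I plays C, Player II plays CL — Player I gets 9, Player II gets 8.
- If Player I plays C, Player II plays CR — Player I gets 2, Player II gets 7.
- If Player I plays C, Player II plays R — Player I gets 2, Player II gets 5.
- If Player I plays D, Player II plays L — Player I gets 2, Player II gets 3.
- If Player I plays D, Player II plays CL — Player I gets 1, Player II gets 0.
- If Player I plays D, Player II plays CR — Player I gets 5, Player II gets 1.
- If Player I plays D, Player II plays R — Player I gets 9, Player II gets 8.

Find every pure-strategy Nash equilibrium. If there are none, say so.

Pure-strategy Nash equilibria: (B, CR); (C, CL); (D, R)

(A, L): Player I can switch to B (3 → 4). Not NE.
(A, CL): Player I can switch to C (7 → 9). Not NE.
(A, CR): Player I can switch to B (4 → 8). Not NE.
(A, R): Player I can switch to B (0 → 5). Not NE.
(B, L): Player I can switch to C (4 → 6). Not NE.
(B, CL): Player I can switch to A (0 → 7). Not NE.
(B, CR): Player I gets 8, best alternative 5; Player II gets 7, best alternative 4. No profitable deviation — NE.
(C, CL): Player I gets 9, best alternative 7; Player II gets 8, best alternative 7. No profitable deviation — NE.
(D, R): Player I gets 9, best alternative 5; Player II gets 8, best alternative 3. No profitable deviation — NE.
(The remaining 7 profiles each have a profitable deviation by the same check.)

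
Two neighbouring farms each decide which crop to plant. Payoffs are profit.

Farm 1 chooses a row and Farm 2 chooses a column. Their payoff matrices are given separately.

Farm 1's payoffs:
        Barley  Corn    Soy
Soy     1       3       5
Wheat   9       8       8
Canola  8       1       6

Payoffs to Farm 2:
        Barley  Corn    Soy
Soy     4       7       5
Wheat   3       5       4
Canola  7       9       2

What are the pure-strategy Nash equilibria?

The unique pure-strategy Nash equilibrium is (Wheat, Corn).

(Soy, Barley): Farm 1 can switch to Wheat (1 → 9). Not NE.
(Soy, Corn): Farm 1 can switch to Wheat (3 → 8). Not NE.
(Soy, Soy): Farm 1 can switch to Wheat (5 → 8). Not NE.
(Wheat, Barley): Farm 2 can switch to Corn (3 → 5). Not NE.
(Wheat, Corn): Farm 1 gets 8, best alternative 3; Farm 2 gets 5, best alternative 4. No profitable deviation — NE.
(Wheat, Soy): Farm 2 can switch to Corn (4 → 5). Not NE.
(Canola, Barley): Farm 1 can switch to Wheat (8 → 9). Not NE.
(Canola, Corn): Farm 1 can switch to Soy (1 → 3). Not NE.
(Canola, Soy): Farm 1 can switch to Wheat (6 → 8). Not NE.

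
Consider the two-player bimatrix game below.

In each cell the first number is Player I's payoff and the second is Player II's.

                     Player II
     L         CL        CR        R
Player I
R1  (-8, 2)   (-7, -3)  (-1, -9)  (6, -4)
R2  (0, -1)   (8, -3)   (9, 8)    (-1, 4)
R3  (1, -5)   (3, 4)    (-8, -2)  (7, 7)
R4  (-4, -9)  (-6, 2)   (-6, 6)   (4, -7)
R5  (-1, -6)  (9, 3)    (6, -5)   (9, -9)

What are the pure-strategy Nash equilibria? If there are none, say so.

(R1, L): Player I can switch to R2 (-8 → 0). Not NE.
(R1, CL): Player I can switch to R2 (-7 → 8). Not NE.
(R1, CR): Player I can switch to R2 (-1 → 9). Not NE.
(R1, R): Player I can switch to R3 (6 → 7). Not NE.
(R2, L): Player I can switch to R3 (0 → 1). Not NE.
(R2, CL): Player I can switch to R5 (8 → 9). Not NE.
(R2, CR): Player I gets 9, best alternative 6; Player II gets 8, best alternative 4. No profitable deviation — NE.
(R2, R): Player I can switch to R1 (-1 → 6). Not NE.
(R3, L): Player II can switch to CL (-5 → 4). Not NE.
(R3, CL): Player I can switch to R2 (3 → 8). Not NE.
(R3, CR): Player I can switch to R1 (-8 → -1). Not NE.
(R5, CL): Player I gets 9, best alternative 8; Player II gets 3, best alternative -5. No profitable deviation — NE.
(The remaining 8 profiles each have a profitable deviation by the same check.)

Pure-strategy Nash equilibria: (R2, CR), (R5, CL)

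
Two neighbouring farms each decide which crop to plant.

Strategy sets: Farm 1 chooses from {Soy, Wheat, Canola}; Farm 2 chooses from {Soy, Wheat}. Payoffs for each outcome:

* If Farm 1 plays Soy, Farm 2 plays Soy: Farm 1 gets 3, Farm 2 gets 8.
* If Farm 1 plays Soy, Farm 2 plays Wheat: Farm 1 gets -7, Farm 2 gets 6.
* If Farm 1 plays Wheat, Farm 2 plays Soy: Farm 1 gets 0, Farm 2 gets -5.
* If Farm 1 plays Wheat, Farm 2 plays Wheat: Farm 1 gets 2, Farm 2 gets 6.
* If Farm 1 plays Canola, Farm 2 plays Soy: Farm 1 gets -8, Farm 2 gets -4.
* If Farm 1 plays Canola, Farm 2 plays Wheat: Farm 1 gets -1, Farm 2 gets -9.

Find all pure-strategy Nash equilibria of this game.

Farm 1 against Soy: payoffs 3, 0, -8 → best response Soy.
Farm 1 against Wheat: payoffs -7, 2, -1 → best response Wheat.
Farm 2 against Soy: payoffs 8, 6 → best response Soy.
Farm 2 against Wheat: payoffs -5, 6 → best response Wheat.
Farm 2 against Canola: payoffs -4, -9 → best response Soy.
Mutual best responses: (Soy, Soy); (Wheat, Wheat).

(Soy, Soy); (Wheat, Wheat)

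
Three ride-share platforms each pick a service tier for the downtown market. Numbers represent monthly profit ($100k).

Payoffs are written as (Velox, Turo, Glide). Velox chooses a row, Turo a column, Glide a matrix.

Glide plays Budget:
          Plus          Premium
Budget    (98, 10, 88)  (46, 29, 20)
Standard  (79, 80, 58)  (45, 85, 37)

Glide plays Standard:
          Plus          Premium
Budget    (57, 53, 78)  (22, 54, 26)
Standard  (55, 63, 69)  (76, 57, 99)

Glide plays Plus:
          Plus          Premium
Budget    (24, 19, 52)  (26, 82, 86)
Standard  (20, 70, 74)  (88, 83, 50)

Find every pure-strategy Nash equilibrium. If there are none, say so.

none

For each strategy profile, look for a profitable unilateral deviation.
(Budget, Plus, Budget): Turo can switch to Premium (10 → 29). Not NE.
(Budget, Plus, Standard): Turo can switch to Premium (53 → 54). Not NE.
(Budget, Plus, Plus): Turo can switch to Premium (19 → 82). Not NE.
(Budget, Premium, Budget): Glide can switch to Standard (20 → 26). Not NE.
(Budget, Premium, Standard): Velox can switch to Standard (22 → 76). Not NE.
(Budget, Premium, Plus): Velox can switch to Standard (26 → 88). Not NE.
(The remaining 6 profiles each have a profitable deviation by the same check.)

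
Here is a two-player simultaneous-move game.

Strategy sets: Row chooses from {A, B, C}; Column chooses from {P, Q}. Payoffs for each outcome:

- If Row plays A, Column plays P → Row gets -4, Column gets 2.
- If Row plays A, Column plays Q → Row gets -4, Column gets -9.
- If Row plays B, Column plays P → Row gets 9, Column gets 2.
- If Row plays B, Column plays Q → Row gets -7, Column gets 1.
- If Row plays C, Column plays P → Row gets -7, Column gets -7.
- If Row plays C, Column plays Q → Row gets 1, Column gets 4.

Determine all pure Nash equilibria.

Pure-strategy Nash equilibria: (B, P) and (C, Q)

Row against P: payoffs -4, 9, -7 → best response B.
Row against Q: payoffs -4, -7, 1 → best response C.
Column against A: payoffs 2, -9 → best response P.
Column against B: payoffs 2, 1 → best response P.
Column against C: payoffs -7, 4 → best response Q.
Mutual best responses: (B, P); (C, Q).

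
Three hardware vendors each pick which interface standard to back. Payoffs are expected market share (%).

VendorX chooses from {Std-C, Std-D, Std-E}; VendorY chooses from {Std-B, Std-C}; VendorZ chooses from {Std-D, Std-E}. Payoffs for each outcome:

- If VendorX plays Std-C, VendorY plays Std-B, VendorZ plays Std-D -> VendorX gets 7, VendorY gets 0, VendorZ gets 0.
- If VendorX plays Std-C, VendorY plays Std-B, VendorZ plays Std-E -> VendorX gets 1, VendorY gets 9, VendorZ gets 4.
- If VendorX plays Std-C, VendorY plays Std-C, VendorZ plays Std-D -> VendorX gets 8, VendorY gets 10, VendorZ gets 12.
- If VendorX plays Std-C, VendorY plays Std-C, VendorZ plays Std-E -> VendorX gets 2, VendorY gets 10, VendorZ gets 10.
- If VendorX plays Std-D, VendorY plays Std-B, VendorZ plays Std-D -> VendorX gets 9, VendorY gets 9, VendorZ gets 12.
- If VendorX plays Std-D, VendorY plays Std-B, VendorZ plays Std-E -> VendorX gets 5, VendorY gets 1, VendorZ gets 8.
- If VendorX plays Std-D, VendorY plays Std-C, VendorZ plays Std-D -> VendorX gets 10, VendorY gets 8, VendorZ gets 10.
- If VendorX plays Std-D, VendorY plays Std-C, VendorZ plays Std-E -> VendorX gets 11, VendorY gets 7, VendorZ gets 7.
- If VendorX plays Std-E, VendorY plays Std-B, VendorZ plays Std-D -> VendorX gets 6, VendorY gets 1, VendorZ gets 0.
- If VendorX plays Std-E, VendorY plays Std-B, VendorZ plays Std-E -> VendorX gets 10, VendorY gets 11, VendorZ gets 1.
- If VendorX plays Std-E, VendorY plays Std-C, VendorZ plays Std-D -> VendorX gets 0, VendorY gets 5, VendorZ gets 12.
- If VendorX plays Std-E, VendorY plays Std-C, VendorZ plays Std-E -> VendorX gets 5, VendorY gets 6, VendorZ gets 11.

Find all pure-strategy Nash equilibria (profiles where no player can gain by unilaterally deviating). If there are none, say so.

Mark each player's best response to every combination of opponents' strategies; a profile where every player is best-responding is a pure Nash equilibrium.
VendorX against (Std-B, Std-D): payoffs 7, 9, 6 → best response Std-D.
VendorX against (Std-B, Std-E): payoffs 1, 5, 10 → best response Std-E.
VendorX against (Std-C, Std-D): payoffs 8, 10, 0 → best response Std-D.
VendorX against (Std-C, Std-E): payoffs 2, 11, 5 → best response Std-D.
VendorY against (Std-C, Std-D): payoffs 0, 10 → best response Std-C.
VendorY against (Std-C, Std-E): payoffs 9, 10 → best response Std-C.
VendorY against (Std-D, Std-D): payoffs 9, 8 → best response Std-B.
VendorY against (Std-D, Std-E): payoffs 1, 7 → best response Std-C.
VendorY against (Std-E, Std-D): payoffs 1, 5 → best response Std-C.
VendorY against (Std-E, Std-E): payoffs 11, 6 → best response Std-B.
VendorZ against (Std-C, Std-B): payoffs 0, 4 → best response Std-E.
VendorZ against (Std-C, Std-C): payoffs 12, 10 → best response Std-D.
VendorZ against (Std-D, Std-B): payoffs 12, 8 → best response Std-D.
VendorZ against (Std-D, Std-C): payoffs 10, 7 → best response Std-D.
VendorZ against (Std-E, Std-B): payoffs 0, 1 → best response Std-E.
VendorZ against (Std-E, Std-C): payoffs 12, 11 → best response Std-D.
Mutual best responses: (Std-D, Std-B, Std-D); (Std-E, Std-B, Std-E).

The pure Nash equilibria are (Std-D, Std-B, Std-D) and (Std-E, Std-B, Std-E).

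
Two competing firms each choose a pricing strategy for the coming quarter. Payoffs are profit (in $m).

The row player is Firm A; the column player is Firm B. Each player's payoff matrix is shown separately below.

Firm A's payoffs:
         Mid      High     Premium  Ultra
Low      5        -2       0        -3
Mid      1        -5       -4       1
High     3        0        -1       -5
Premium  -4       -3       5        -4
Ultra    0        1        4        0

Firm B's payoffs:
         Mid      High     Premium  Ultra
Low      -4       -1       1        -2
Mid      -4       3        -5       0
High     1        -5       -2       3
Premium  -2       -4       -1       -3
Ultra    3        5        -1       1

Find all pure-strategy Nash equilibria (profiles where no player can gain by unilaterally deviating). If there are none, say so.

The pure Nash equilibria are (Premium, Premium), (Ultra, High).

For each strategy profile, look for a profitable unilateral deviation.
(Low, Mid): Firm B can switch to High (-4 → -1). Not NE.
(Low, High): Firm A can switch to High (-2 → 0). Not NE.
(Low, Premium): Firm A can switch to Premium (0 → 5). Not NE.
(Low, Ultra): Firm A can switch to Mid (-3 → 1). Not NE.
(Mid, Mid): Firm A can switch to Low (1 → 5). Not NE.
(Mid, High): Firm A can switch to Low (-5 → -2). Not NE.
(Mid, Premium): Firm A can switch to Low (-4 → 0). Not NE.
(Mid, Ultra): Firm B can switch to High (0 → 3). Not NE.
(High, Mid): Firm A can switch to Low (3 → 5). Not NE.
(High, High): Firm A can switch to Ultra (0 → 1). Not NE.
(Premium, Premium): Firm A gets 5, best alternative 4; Firm B gets -1, best alternative -2. No profitable deviation — NE.
(Ultra, High): Firm A gets 1, best alternative 0; Firm B gets 5, best alternative 3. No profitable deviation — NE.
(The remaining 8 profiles each have a profitable deviation by the same check.)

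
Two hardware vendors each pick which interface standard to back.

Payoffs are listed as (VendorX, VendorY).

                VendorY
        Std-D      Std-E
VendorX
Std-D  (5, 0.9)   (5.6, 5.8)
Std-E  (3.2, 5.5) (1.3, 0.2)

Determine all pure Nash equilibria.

VendorX against Std-D: payoffs 5, 3.2 → best response Std-D.
VendorX against Std-E: payoffs 5.6, 1.3 → best response Std-D.
VendorY against Std-D: payoffs 0.9, 5.8 → best response Std-E.
VendorY against Std-E: payoffs 5.5, 0.2 → best response Std-D.
Mutual best responses: (Std-D, Std-E).

The unique pure-strategy Nash equilibrium is (Std-D, Std-E).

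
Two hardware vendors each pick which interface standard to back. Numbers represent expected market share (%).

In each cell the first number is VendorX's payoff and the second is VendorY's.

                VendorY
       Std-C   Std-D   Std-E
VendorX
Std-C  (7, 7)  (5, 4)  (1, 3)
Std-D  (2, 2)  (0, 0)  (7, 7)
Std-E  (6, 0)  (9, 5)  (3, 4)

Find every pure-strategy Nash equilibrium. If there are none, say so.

The pure Nash equilibria are (Std-C, Std-C), (Std-D, Std-E), (Std-E, Std-D).

VendorX against Std-C: payoffs 7, 2, 6 → best response Std-C.
VendorX against Std-D: payoffs 5, 0, 9 → best response Std-E.
VendorX against Std-E: payoffs 1, 7, 3 → best response Std-D.
VendorY against Std-C: payoffs 7, 4, 3 → best response Std-C.
VendorY against Std-D: payoffs 2, 0, 7 → best response Std-E.
VendorY against Std-E: payoffs 0, 5, 4 → best response Std-D.
Mutual best responses: (Std-C, Std-C); (Std-D, Std-E); (Std-E, Std-D).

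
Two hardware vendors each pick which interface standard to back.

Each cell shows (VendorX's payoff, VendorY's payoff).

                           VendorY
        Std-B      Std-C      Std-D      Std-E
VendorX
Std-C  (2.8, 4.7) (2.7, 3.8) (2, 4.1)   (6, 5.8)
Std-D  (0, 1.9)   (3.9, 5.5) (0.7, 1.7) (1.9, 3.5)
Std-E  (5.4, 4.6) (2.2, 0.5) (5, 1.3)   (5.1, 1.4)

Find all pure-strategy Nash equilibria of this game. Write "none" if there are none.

Pure-strategy Nash equilibria: (Std-C, Std-E) and (Std-D, Std-C) and (Std-E, Std-B)

VendorX against Std-B: payoffs 2.8, 0, 5.4 → best response Std-E.
VendorX against Std-C: payoffs 2.7, 3.9, 2.2 → best response Std-D.
VendorX against Std-D: payoffs 2, 0.7, 5 → best response Std-E.
VendorX against Std-E: payoffs 6, 1.9, 5.1 → best response Std-C.
VendorY against Std-C: payoffs 4.7, 3.8, 4.1, 5.8 → best response Std-E.
VendorY against Std-D: payoffs 1.9, 5.5, 1.7, 3.5 → best response Std-C.
VendorY against Std-E: payoffs 4.6, 0.5, 1.3, 1.4 → best response Std-B.
Mutual best responses: (Std-C, Std-E); (Std-D, Std-C); (Std-E, Std-B).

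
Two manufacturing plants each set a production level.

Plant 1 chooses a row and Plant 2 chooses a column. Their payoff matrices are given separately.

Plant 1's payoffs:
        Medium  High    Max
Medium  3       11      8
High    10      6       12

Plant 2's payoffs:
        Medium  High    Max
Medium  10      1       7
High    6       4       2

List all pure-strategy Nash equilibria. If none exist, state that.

Pure NE: (High, Medium)

Plant 1 against Medium: payoffs 3, 10 → best response High.
Plant 1 against High: payoffs 11, 6 → best response Medium.
Plant 1 against Max: payoffs 8, 12 → best response High.
Plant 2 against Medium: payoffs 10, 1, 7 → best response Medium.
Plant 2 against High: payoffs 6, 4, 2 → best response Medium.
Mutual best responses: (High, Medium).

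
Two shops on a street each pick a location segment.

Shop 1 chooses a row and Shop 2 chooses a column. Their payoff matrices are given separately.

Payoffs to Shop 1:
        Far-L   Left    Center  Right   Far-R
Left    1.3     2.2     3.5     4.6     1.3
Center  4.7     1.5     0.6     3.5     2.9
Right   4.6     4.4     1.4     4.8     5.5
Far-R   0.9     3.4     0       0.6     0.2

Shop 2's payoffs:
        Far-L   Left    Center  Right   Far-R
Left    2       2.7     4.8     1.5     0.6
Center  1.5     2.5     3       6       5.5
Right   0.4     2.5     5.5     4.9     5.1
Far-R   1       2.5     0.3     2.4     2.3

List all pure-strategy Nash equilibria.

Shop 1 against Far-L: payoffs 1.3, 4.7, 4.6, 0.9 → best response Center.
Shop 1 against Left: payoffs 2.2, 1.5, 4.4, 3.4 → best response Right.
Shop 1 against Center: payoffs 3.5, 0.6, 1.4, 0 → best response Left.
Shop 1 against Right: payoffs 4.6, 3.5, 4.8, 0.6 → best response Right.
Shop 1 against Far-R: payoffs 1.3, 2.9, 5.5, 0.2 → best response Right.
Shop 2 against Left: payoffs 2, 2.7, 4.8, 1.5, 0.6 → best response Center.
Shop 2 against Center: payoffs 1.5, 2.5, 3, 6, 5.5 → best response Right.
Shop 2 against Right: payoffs 0.4, 2.5, 5.5, 4.9, 5.1 → best response Center.
Shop 2 against Far-R: payoffs 1, 2.5, 0.3, 2.4, 2.3 → best response Left.
Mutual best responses: (Left, Center).

The unique pure-strategy Nash equilibrium is (Left, Center).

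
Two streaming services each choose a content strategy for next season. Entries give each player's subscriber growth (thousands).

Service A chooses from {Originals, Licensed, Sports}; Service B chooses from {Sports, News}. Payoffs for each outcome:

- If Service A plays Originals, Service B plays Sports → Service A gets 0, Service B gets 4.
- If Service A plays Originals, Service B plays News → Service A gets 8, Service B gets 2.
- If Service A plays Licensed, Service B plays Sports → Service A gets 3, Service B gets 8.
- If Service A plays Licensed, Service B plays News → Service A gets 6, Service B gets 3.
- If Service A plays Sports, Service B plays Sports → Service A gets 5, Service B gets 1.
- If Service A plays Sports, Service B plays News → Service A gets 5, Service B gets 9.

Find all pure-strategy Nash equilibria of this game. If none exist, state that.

There is no pure-strategy Nash equilibrium.

(Originals, Sports): Service A can switch to Licensed (0 → 3). Not NE.
(Originals, News): Service B can switch to Sports (2 → 4). Not NE.
(Licensed, Sports): Service A can switch to Sports (3 → 5). Not NE.
(Licensed, News): Service A can switch to Originals (6 → 8). Not NE.
(Sports, Sports): Service B can switch to News (1 → 9). Not NE.
(Sports, News): Service A can switch to Originals (5 → 8). Not NE.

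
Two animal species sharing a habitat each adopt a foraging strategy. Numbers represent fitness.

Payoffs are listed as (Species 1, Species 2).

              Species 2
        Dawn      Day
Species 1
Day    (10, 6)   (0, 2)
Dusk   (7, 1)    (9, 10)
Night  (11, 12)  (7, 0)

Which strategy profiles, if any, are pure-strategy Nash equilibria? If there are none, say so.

For each player, find the best response to each opponent profile; mutual best responses are the pure NE.
Species 1 against Dawn: payoffs 10, 7, 11 → best response Night.
Species 1 against Day: payoffs 0, 9, 7 → best response Dusk.
Species 2 against Day: payoffs 6, 2 → best response Dawn.
Species 2 against Dusk: payoffs 1, 10 → best response Day.
Species 2 against Night: payoffs 12, 0 → best response Dawn.
Mutual best responses: (Dusk, Day); (Night, Dawn).

Pure-strategy Nash equilibria: (Dusk, Day) and (Night, Dawn)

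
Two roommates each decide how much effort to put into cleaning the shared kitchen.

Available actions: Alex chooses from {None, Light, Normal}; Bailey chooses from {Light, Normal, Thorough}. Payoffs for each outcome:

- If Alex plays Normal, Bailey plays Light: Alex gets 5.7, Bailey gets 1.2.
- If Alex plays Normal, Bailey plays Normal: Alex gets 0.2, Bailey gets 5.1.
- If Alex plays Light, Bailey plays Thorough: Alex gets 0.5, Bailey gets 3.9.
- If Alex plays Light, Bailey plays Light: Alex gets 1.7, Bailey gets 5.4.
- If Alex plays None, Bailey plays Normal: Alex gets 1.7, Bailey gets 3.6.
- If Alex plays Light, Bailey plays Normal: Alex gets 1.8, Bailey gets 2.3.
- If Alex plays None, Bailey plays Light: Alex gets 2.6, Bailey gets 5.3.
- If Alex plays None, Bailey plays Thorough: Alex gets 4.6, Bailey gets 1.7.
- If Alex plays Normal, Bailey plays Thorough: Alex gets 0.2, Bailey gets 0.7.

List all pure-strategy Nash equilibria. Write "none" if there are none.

Alex against Light: payoffs 2.6, 1.7, 5.7 → best response Normal.
Alex against Normal: payoffs 1.7, 1.8, 0.2 → best response Light.
Alex against Thorough: payoffs 4.6, 0.5, 0.2 → best response None.
Bailey against None: payoffs 5.3, 3.6, 1.7 → best response Light.
Bailey against Light: payoffs 5.4, 2.3, 3.9 → best response Light.
Bailey against Normal: payoffs 1.2, 5.1, 0.7 → best response Normal.
No profile is a mutual best response for all players.

No pure-strategy Nash equilibrium.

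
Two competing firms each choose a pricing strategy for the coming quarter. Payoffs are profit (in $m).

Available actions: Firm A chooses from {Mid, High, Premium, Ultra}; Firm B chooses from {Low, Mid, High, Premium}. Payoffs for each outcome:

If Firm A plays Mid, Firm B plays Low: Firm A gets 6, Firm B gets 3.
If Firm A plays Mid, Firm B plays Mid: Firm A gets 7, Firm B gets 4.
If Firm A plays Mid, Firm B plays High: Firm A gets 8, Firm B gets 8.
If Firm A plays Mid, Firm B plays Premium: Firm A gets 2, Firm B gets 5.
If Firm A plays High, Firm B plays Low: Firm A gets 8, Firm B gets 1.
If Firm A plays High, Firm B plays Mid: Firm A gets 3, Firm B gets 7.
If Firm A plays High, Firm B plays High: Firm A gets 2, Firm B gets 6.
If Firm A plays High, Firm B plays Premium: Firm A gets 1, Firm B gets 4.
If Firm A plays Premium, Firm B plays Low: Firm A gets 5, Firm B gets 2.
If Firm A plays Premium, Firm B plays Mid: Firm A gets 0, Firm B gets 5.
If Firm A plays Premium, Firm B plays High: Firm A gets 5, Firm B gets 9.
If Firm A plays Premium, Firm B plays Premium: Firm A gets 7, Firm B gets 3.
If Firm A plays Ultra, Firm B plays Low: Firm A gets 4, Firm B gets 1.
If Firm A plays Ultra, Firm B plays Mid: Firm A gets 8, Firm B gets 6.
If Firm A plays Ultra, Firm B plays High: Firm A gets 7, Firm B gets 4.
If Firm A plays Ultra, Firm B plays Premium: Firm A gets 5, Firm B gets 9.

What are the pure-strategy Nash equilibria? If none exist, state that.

The unique pure-strategy Nash equilibrium is (Mid, High).

(Mid, Low): Firm A can switch to High (6 → 8). Not NE.
(Mid, Mid): Firm A can switch to Ultra (7 → 8). Not NE.
(Mid, High): Firm A gets 8, best alternative 7; Firm B gets 8, best alternative 5. No profitable deviation — NE.
(Mid, Premium): Firm A can switch to Premium (2 → 7). Not NE.
(High, Low): Firm B can switch to Mid (1 → 7). Not NE.
(High, Mid): Firm A can switch to Mid (3 → 7). Not NE.
(High, High): Firm A can switch to Mid (2 → 8). Not NE.
(The remaining 9 profiles each have a profitable deviation by the same check.)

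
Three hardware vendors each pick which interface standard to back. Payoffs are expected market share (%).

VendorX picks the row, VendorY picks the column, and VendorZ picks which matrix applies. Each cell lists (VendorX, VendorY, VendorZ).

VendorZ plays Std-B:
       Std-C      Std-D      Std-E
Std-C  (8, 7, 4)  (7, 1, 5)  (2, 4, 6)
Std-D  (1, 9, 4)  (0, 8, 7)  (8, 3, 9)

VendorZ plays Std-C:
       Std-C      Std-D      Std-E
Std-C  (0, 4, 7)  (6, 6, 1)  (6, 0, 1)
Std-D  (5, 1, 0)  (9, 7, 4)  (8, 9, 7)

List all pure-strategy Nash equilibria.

This game has no pure Nash equilibrium.

VendorX against (Std-C, Std-B): payoffs 8, 1 → best response Std-C.
VendorX against (Std-C, Std-C): payoffs 0, 5 → best response Std-D.
VendorX against (Std-D, Std-B): payoffs 7, 0 → best response Std-C.
VendorX against (Std-D, Std-C): payoffs 6, 9 → best response Std-D.
VendorX against (Std-E, Std-B): payoffs 2, 8 → best response Std-D.
VendorX against (Std-E, Std-C): payoffs 6, 8 → best response Std-D.
VendorY against (Std-C, Std-B): payoffs 7, 1, 4 → best response Std-C.
VendorY against (Std-C, Std-C): payoffs 4, 6, 0 → best response Std-D.
VendorY against (Std-D, Std-B): payoffs 9, 8, 3 → best response Std-C.
VendorY against (Std-D, Std-C): payoffs 1, 7, 9 → best response Std-E.
VendorZ against (Std-C, Std-C): payoffs 4, 7 → best response Std-C.
VendorZ against (Std-C, Std-D): payoffs 5, 1 → best response Std-B.
VendorZ against (Std-C, Std-E): payoffs 6, 1 → best response Std-B.
VendorZ against (Std-D, Std-C): payoffs 4, 0 → best response Std-B.
VendorZ against (Std-D, Std-D): payoffs 7, 4 → best response Std-B.
VendorZ against (Std-D, Std-E): payoffs 9, 7 → best response Std-B.
No profile is a mutual best response for all players.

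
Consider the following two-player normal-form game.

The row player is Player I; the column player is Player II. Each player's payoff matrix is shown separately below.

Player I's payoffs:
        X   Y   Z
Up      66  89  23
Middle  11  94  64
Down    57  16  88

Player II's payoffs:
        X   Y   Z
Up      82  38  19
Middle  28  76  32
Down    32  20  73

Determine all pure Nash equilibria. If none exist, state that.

Pure-strategy Nash equilibria: (Up, X), (Middle, Y), (Down, Z)

For each player, find the best response to each opponent profile; mutual best responses are the pure NE.
Player I against X: payoffs 66, 11, 57 → best response Up.
Player I against Y: payoffs 89, 94, 16 → best response Middle.
Player I against Z: payoffs 23, 64, 88 → best response Down.
Player II against Up: payoffs 82, 38, 19 → best response X.
Player II against Middle: payoffs 28, 76, 32 → best response Y.
Player II against Down: payoffs 32, 20, 73 → best response Z.
Mutual best responses: (Up, X); (Middle, Y); (Down, Z).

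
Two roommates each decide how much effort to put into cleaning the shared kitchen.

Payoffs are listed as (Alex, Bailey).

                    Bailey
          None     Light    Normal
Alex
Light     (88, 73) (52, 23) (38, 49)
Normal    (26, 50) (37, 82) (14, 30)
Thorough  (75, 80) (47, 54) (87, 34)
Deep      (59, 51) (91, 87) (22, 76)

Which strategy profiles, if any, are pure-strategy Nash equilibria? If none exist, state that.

The pure Nash equilibria are (Light, None), (Deep, Light).

Check each profile: it is a Nash equilibrium iff no player can strictly gain by switching unilaterally.
(Light, None): Alex gets 88, best alternative 75; Bailey gets 73, best alternative 49. No profitable deviation — NE.
(Light, Light): Alex can switch to Deep (52 → 91). Not NE.
(Light, Normal): Alex can switch to Thorough (38 → 87). Not NE.
(Normal, None): Alex can switch to Light (26 → 88). Not NE.
(Normal, Light): Alex can switch to Light (37 → 52). Not NE.
(Normal, Normal): Alex can switch to Light (14 → 38). Not NE.
(Thorough, None): Alex can switch to Light (75 → 88). Not NE.
(Deep, Light): Alex gets 91, best alternative 52; Bailey gets 87, best alternative 76. No profitable deviation — NE.
(The remaining 4 profiles each have a profitable deviation by the same check.)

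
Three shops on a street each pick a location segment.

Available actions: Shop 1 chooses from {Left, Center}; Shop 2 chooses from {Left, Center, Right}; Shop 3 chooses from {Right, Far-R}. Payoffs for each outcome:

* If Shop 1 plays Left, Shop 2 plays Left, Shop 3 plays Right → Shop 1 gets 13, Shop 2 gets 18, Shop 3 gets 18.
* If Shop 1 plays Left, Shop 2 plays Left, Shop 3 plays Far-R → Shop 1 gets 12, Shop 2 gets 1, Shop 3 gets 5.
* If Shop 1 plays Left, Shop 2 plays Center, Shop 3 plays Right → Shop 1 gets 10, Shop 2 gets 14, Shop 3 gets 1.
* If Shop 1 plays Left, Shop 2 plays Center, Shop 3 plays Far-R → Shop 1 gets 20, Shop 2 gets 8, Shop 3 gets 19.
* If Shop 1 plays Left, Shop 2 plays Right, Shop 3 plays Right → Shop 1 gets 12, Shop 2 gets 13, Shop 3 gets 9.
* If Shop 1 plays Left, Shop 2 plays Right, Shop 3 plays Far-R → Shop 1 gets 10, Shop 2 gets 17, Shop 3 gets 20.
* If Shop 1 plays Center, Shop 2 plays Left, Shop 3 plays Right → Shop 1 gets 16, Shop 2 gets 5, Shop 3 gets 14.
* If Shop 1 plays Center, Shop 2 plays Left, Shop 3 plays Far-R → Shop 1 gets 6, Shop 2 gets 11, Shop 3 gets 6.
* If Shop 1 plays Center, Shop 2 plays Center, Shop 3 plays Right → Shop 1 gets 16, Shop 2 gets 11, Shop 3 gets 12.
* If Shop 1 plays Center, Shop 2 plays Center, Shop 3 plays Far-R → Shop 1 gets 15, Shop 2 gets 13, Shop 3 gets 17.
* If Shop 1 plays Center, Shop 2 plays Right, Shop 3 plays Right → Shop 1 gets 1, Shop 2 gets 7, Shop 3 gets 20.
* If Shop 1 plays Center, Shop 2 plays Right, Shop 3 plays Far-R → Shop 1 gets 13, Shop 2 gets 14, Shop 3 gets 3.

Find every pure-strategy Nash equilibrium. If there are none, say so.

This game has no pure Nash equilibrium.

For each player, find the best response to each opponent profile; mutual best responses are the pure NE.
Shop 1 against (Left, Right): payoffs 13, 16 → best response Center.
Shop 1 against (Left, Far-R): payoffs 12, 6 → best response Left.
Shop 1 against (Center, Right): payoffs 10, 16 → best response Center.
Shop 1 against (Center, Far-R): payoffs 20, 15 → best response Left.
Shop 1 against (Right, Right): payoffs 12, 1 → best response Left.
Shop 1 against (Right, Far-R): payoffs 10, 13 → best response Center.
Shop 2 against (Left, Right): payoffs 18, 14, 13 → best response Left.
Shop 2 against (Left, Far-R): payoffs 1, 8, 17 → best response Right.
Shop 2 against (Center, Right): payoffs 5, 11, 7 → best response Center.
Shop 2 against (Center, Far-R): payoffs 11, 13, 14 → best response Right.
Shop 3 against (Left, Left): payoffs 18, 5 → best response Right.
Shop 3 against (Left, Center): payoffs 1, 19 → best response Far-R.
Shop 3 against (Left, Right): payoffs 9, 20 → best response Far-R.
Shop 3 against (Center, Left): payoffs 14, 6 → best response Right.
Shop 3 against (Center, Center): payoffs 12, 17 → best response Far-R.
Shop 3 against (Center, Right): payoffs 20, 3 → best response Right.
No profile is a mutual best response for all players.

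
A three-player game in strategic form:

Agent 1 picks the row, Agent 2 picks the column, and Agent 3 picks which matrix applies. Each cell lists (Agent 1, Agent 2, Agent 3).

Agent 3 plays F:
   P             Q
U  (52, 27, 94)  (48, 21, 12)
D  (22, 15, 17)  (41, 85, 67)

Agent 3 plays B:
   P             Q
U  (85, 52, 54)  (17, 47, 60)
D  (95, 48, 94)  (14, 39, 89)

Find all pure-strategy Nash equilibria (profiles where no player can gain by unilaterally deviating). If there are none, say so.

(U, P, F) and (D, P, B)

(U, P, F): Agent 1 gets 52, best alternative 22; Agent 2 gets 27, best alternative 21; Agent 3 gets 94, best alternative 54. No profitable deviation — NE.
(U, P, B): Agent 1 can switch to D (85 → 95). Not NE.
(U, Q, F): Agent 2 can switch to P (21 → 27). Not NE.
(U, Q, B): Agent 2 can switch to P (47 → 52). Not NE.
(D, P, F): Agent 1 can switch to U (22 → 52). Not NE.
(D, P, B): Agent 1 gets 95, best alternative 85; Agent 2 gets 48, best alternative 39; Agent 3 gets 94, best alternative 17. No profitable deviation — NE.
(D, Q, F): Agent 1 can switch to U (41 → 48). Not NE.
(D, Q, B): Agent 1 can switch to U (14 → 17). Not NE.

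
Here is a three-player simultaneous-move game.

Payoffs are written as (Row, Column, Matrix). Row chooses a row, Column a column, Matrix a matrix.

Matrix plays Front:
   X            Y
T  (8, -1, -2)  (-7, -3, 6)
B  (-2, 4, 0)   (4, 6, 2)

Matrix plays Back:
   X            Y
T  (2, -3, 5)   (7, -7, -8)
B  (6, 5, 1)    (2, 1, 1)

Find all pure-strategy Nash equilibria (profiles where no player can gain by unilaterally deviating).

Pure-strategy Nash equilibria: (B, X, Back), (B, Y, Front)

(T, X, Front): Matrix can switch to Back (-2 → 5). Not NE.
(T, X, Back): Row can switch to B (2 → 6). Not NE.
(T, Y, Front): Row can switch to B (-7 → 4). Not NE.
(T, Y, Back): Column can switch to X (-7 → -3). Not NE.
(B, X, Front): Row can switch to T (-2 → 8). Not NE.
(B, X, Back): Row gets 6, best alternative 2; Column gets 5, best alternative 1; Matrix gets 1, best alternative 0. No profitable deviation — NE.
(B, Y, Front): Row gets 4, best alternative -7; Column gets 6, best alternative 4; Matrix gets 2, best alternative 1. No profitable deviation — NE.
(B, Y, Back): Row can switch to T (2 → 7). Not NE.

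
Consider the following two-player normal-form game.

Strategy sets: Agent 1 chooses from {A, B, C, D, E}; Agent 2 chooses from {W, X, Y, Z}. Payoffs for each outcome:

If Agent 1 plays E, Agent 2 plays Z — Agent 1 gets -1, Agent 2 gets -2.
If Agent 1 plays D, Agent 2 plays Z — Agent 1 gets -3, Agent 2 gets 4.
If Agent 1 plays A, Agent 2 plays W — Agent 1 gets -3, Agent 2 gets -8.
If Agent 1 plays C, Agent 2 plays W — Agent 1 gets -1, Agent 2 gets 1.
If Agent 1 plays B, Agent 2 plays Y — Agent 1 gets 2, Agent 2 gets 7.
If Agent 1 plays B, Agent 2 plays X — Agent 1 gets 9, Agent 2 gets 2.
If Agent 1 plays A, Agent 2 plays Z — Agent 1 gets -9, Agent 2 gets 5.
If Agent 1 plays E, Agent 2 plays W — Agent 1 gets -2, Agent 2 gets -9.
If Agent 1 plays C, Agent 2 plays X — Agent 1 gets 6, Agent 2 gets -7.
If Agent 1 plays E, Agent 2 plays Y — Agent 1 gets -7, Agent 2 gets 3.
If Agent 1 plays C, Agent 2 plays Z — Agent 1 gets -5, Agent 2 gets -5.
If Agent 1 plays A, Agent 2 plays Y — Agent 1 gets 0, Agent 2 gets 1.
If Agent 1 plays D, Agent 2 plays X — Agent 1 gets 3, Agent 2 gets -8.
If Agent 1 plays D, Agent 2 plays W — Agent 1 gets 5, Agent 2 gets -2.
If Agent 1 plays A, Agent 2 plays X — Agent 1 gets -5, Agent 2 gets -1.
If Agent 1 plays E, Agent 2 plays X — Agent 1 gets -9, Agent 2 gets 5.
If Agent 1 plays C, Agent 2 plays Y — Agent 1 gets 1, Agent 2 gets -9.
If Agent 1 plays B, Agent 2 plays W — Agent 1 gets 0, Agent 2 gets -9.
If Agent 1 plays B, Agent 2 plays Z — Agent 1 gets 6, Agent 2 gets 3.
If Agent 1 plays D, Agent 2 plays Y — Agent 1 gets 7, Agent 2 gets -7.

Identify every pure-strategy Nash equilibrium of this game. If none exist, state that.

Agent 1 against W: payoffs -3, 0, -1, 5, -2 → best response D.
Agent 1 against X: payoffs -5, 9, 6, 3, -9 → best response B.
Agent 1 against Y: payoffs 0, 2, 1, 7, -7 → best response D.
Agent 1 against Z: payoffs -9, 6, -5, -3, -1 → best response B.
Agent 2 against A: payoffs -8, -1, 1, 5 → best response Z.
Agent 2 against B: payoffs -9, 2, 7, 3 → best response Y.
Agent 2 against C: payoffs 1, -7, -9, -5 → best response W.
Agent 2 against D: payoffs -2, -8, -7, 4 → best response Z.
Agent 2 against E: payoffs -9, 5, 3, -2 → best response X.
No profile is a mutual best response for all players.

No pure-strategy Nash equilibrium.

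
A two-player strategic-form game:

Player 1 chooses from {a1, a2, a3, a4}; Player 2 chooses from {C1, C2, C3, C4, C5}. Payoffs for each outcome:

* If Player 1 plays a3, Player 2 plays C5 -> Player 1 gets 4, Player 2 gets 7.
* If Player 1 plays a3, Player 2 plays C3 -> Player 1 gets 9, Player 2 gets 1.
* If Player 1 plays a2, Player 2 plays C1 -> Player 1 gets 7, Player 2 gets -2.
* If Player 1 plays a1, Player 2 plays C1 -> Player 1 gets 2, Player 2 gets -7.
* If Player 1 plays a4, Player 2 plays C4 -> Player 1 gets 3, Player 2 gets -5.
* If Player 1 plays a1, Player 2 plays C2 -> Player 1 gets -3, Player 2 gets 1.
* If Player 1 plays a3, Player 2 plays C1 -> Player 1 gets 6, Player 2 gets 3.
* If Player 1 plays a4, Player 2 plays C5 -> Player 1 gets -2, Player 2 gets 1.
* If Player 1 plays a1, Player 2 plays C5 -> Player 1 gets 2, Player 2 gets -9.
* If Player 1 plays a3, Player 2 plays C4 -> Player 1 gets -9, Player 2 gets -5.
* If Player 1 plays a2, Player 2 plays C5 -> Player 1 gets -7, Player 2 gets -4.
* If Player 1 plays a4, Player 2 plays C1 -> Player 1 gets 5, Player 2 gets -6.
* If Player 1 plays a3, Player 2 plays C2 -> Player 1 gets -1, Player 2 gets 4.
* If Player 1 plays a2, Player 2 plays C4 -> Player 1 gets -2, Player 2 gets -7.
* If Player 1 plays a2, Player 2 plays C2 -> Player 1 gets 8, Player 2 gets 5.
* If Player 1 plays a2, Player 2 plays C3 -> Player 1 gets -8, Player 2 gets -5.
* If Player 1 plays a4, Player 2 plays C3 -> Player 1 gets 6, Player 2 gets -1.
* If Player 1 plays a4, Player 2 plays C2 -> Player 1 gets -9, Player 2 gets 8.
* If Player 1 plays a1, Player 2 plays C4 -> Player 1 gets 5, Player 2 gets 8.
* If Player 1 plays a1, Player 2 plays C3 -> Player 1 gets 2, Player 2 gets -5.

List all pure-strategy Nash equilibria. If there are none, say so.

Mark each player's best response to every combination of opponents' strategies; a profile where every player is best-responding is a pure Nash equilibrium.
Player 1 against C1: payoffs 2, 7, 6, 5 → best response a2.
Player 1 against C2: payoffs -3, 8, -1, -9 → best response a2.
Player 1 against C3: payoffs 2, -8, 9, 6 → best response a3.
Player 1 against C4: payoffs 5, -2, -9, 3 → best response a1.
Player 1 against C5: payoffs 2, -7, 4, -2 → best response a3.
Player 2 against a1: payoffs -7, 1, -5, 8, -9 → best response C4.
Player 2 against a2: payoffs -2, 5, -5, -7, -4 → best response C2.
Player 2 against a3: payoffs 3, 4, 1, -5, 7 → best response C5.
Player 2 against a4: payoffs -6, 8, -1, -5, 1 → best response C2.
Mutual best responses: (a1, C4); (a2, C2); (a3, C5).

The pure Nash equilibria are (a1, C4); (a2, C2); (a3, C5).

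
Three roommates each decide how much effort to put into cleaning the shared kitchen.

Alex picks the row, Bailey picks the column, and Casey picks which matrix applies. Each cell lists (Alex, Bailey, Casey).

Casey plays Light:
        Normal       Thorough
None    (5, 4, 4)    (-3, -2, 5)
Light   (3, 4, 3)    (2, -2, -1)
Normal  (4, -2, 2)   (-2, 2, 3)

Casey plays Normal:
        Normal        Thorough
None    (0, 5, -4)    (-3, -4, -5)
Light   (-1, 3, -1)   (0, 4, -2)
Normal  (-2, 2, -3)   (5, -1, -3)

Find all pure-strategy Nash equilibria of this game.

The unique pure-strategy Nash equilibrium is (None, Normal, Light).

(None, Normal, Light): Alex gets 5, best alternative 4; Bailey gets 4, best alternative -2; Casey gets 4, best alternative -4. No profitable deviation — NE.
(None, Normal, Normal): Casey can switch to Light (-4 → 4). Not NE.
(None, Thorough, Light): Alex can switch to Light (-3 → 2). Not NE.
(None, Thorough, Normal): Alex can switch to Light (-3 → 0). Not NE.
(Light, Normal, Light): Alex can switch to None (3 → 5). Not NE.
(Light, Normal, Normal): Alex can switch to None (-1 → 0). Not NE.
(Light, Thorough, Light): Bailey can switch to Normal (-2 → 4). Not NE.
(Light, Thorough, Normal): Alex can switch to Normal (0 → 5). Not NE.
(Normal, Normal, Light): Alex can switch to None (4 → 5). Not NE.
(Normal, Normal, Normal): Alex can switch to None (-2 → 0). Not NE.
(Normal, Thorough, Light): Alex can switch to Light (-2 → 2). Not NE.
(The remaining 1 profile has a profitable deviation by the same check.)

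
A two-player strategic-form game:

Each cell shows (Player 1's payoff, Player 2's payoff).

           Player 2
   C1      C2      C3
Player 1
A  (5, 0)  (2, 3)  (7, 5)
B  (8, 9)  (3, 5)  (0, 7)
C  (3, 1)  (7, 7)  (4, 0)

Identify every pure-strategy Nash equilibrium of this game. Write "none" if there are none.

(A, C3); (B, C1); (C, C2)

Check each profile: it is a Nash equilibrium iff no player can strictly gain by switching unilaterally.
(A, C1): Player 1 can switch to B (5 → 8). Not NE.
(A, C2): Player 1 can switch to B (2 → 3). Not NE.
(A, C3): Player 1 gets 7, best alternative 4; Player 2 gets 5, best alternative 3. No profitable deviation — NE.
(B, C1): Player 1 gets 8, best alternative 5; Player 2 gets 9, best alternative 7. No profitable deviation — NE.
(B, C2): Player 1 can switch to C (3 → 7). Not NE.
(B, C3): Player 1 can switch to A (0 → 7). Not NE.
(C, C1): Player 1 can switch to A (3 → 5). Not NE.
(C, C2): Player 1 gets 7, best alternative 3; Player 2 gets 7, best alternative 1. No profitable deviation — NE.
(C, C3): Player 1 can switch to A (4 → 7). Not NE.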